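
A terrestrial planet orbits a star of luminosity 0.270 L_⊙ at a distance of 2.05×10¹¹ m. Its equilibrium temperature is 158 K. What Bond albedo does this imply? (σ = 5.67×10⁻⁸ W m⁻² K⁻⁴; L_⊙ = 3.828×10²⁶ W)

L = 0.270 × 3.828×10²⁶ = 1.03×10²⁶ W.
Flux: S = L/(4πd²) = 1.03×10²⁶/(4π×(2.05×10¹¹)²) = 196 W m⁻².
From T_eq⁴ = S(1−A)/(4σ): 1−A = 4σT_eq⁴/S.
1−A = 4 × 5.67×10⁻⁸ × (158)⁴ / 196 = 0.722.

A ≈ 0.28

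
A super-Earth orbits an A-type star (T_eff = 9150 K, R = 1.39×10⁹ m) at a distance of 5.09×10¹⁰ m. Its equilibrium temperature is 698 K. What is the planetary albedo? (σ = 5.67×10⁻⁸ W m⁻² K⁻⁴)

A ≈ 0.82

L = 4πR_⋆²σT_⋆⁴ = 4π(1.39×10⁹)² × 5.67×10⁻⁸ × (9150)⁴ = 9.65×10²⁷ W.
S = L/(4πd²) = 2.96×10⁵ W m⁻².
From T_eq⁴ = S(1−A)/(4σ): 1−A = 4σT_eq⁴/S.
1−A = 4 × 5.67×10⁻⁸ × (698)⁴ / 2.96×10⁵ = 0.182.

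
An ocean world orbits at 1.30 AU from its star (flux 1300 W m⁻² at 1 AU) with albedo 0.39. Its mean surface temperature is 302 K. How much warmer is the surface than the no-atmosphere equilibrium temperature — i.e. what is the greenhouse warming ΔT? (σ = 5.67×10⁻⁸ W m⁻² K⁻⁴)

S = 1300/1.30² = 769.2 W m⁻².
T_eq = [S(1−A)/(4σ)]^(1/4) = [769.2×0.61/(4×5.67×10⁻⁸)]^(1/4) = 213.3 K.
ΔT = T_surf − T_eq = 302 − 213.3.

ΔT ≈ 88.7 K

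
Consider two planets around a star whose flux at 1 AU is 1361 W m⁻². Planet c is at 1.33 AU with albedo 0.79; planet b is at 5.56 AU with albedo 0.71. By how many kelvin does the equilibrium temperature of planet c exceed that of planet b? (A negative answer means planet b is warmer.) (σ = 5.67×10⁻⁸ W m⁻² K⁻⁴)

ΔT ≈ 76.8 K

T_eq = [S₀(1−A)/(4σd²)]^(1/4), so T ∝ (1−A)^(1/4) / √d.
T₁ = [1361×0.21/(4×5.67×10⁻⁸×1.33²)]^(1/4) = 163.37 K.
T₂ = [1361×0.29/(4×5.67×10⁻⁸×5.56²)]^(1/4) = 86.62 K.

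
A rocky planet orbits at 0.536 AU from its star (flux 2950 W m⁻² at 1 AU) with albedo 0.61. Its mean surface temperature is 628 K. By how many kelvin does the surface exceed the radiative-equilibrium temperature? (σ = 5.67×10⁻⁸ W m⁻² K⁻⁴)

ΔT ≈ 263.5 K

S = 2950/0.536² = 1.027×10⁴ W m⁻².
T_eq = [S(1−A)/(4σ)]^(1/4) = [1.027×10⁴×0.39/(4×5.67×10⁻⁸)]^(1/4) = 364.5 K.
ΔT = T_surf − T_eq = 628 − 364.5.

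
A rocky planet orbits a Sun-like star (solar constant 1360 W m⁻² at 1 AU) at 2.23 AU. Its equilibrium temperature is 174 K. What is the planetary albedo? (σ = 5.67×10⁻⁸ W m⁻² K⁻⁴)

A ≈ 0.24

Flux at 2.23 AU: S = 1360/2.23² = 273 W m⁻².
From T_eq⁴ = S(1−A)/(4σ): 1−A = 4σT_eq⁴/S.
1−A = 4 × 5.67×10⁻⁸ × (174)⁴ / 273 = 0.760.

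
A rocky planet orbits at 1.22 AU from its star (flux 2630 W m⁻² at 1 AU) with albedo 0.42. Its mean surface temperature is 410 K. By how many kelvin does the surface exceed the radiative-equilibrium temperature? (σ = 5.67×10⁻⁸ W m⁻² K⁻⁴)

ΔT ≈ 150.7 K

S = 2630/1.22² = 1767 W m⁻².
T_eq = [S(1−A)/(4σ)]^(1/4) = [1767×0.58/(4×5.67×10⁻⁸)]^(1/4) = 259.3 K.
ΔT = T_surf − T_eq = 410 − 259.3.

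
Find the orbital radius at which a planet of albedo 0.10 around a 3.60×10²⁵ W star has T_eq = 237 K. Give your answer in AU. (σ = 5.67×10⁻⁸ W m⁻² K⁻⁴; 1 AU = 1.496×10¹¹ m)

d ≈ 0.401 AU

From T_eq⁴ = L(1−A)/(16πσd²): d = √[L(1−A)/(16πσT_eq⁴)].
d = √[3.60×10²⁵ × 0.90 / (16π × 5.67×10⁻⁸ × (237)⁴)] = 6.00×10¹⁰ m = 0.401 AU.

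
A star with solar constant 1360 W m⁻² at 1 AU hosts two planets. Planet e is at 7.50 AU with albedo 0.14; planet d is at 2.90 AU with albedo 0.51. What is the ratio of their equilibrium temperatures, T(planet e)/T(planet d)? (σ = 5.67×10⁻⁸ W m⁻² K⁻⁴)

T_eq = [S₀(1−A)/(4σd²)]^(1/4), so T ∝ (1−A)^(1/4) / √d.
T₁ = [1360×0.86/(4×5.67×10⁻⁸×7.50²)]^(1/4) = 97.85 K.
T₂ = [1360×0.49/(4×5.67×10⁻⁸×2.90²)]^(1/4) = 136.72 K.

T₁/T₂ ≈ 0.716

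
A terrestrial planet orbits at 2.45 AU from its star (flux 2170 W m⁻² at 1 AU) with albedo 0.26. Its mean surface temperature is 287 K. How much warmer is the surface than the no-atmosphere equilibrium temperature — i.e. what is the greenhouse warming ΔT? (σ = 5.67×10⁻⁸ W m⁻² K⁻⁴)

S = 2170/2.45² = 361.5 W m⁻².
T_eq = [S(1−A)/(4σ)]^(1/4) = [361.5×0.74/(4×5.67×10⁻⁸)]^(1/4) = 185.3 K.
ΔT = T_surf − T_eq = 287 − 185.3.

ΔT ≈ 101.7 K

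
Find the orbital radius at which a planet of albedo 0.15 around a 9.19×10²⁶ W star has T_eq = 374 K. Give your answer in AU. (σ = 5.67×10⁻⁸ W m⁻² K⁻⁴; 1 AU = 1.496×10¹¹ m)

From T_eq⁴ = L(1−A)/(16πσd²): d = √[L(1−A)/(16πσT_eq⁴)].
d = √[9.19×10²⁶ × 0.85 / (16π × 5.67×10⁻⁸ × (374)⁴)] = 1.18×10¹¹ m = 0.791 AU.

d ≈ 0.791 AU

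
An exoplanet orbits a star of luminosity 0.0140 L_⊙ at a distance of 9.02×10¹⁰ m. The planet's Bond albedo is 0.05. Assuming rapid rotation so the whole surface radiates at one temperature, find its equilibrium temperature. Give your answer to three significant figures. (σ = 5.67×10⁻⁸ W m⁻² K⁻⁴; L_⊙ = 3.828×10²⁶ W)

T_eq ≈ 122 K

L = 0.0140 × 3.828×10²⁶ = 5.36×10²⁴ W.
Flux: S = L/(4πd²) = 5.36×10²⁴/(4π×(9.02×10¹⁰)²) = 52.4 W m⁻².
Energy balance: absorbed = emitted ⇒ πR²·S(1−A) = 4πR²·σT_eq⁴, so T_eq⁴ = S(1−A)/(4σ).
T_eq = [52.4 × 0.95 / (4 × 5.67×10⁻⁸)]^(1/4) = (2.20×10⁸)^(1/4) = 122 K.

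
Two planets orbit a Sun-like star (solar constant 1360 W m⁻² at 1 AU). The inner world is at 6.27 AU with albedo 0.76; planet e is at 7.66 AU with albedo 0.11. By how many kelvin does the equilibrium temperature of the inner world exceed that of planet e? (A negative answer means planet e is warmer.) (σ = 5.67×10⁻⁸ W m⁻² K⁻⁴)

T_eq = [S₀(1−A)/(4σd²)]^(1/4), so T ∝ (1−A)^(1/4) / √d.
T₁ = [1360×0.24/(4×5.67×10⁻⁸×6.27²)]^(1/4) = 77.78 K.
T₂ = [1360×0.89/(4×5.67×10⁻⁸×7.66²)]^(1/4) = 97.66 K.

ΔT ≈ -19.9 K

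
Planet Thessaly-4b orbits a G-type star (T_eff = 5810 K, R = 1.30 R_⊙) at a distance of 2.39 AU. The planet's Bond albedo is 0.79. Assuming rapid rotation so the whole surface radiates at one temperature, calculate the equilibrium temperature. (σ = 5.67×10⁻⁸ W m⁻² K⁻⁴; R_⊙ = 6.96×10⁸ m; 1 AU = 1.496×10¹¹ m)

R_⋆ = 1.30 × 6.96×10⁸ = 9.05×10⁸ m.
d = 2.39 AU = 3.58×10¹¹ m.
L = 4πR_⋆²σT_⋆⁴ = 4π(9.05×10⁸)² × 5.67×10⁻⁸ × (5810)⁴ = 6.65×10²⁶ W.
S = L/(4πd²) = 414 W m⁻².
Energy balance: absorbed = emitted ⇒ πR²·S(1−A) = 4πR²·σT_eq⁴, so T_eq⁴ = S(1−A)/(4σ).
T_eq = [414 × 0.21 / (4 × 5.67×10⁻⁸)]^(1/4) = (3.83×10⁸)^(1/4) = 140 K.

T_eq ≈ 140 K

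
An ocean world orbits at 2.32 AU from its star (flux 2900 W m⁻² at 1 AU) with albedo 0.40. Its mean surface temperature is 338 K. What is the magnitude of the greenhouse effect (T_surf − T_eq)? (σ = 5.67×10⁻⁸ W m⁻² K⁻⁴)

S = 2900/2.32² = 538.8 W m⁻².
T_eq = [S(1−A)/(4σ)]^(1/4) = [538.8×0.60/(4×5.67×10⁻⁸)]^(1/4) = 194.3 K.
ΔT = T_surf − T_eq = 338 − 194.3.

ΔT ≈ 143.7 K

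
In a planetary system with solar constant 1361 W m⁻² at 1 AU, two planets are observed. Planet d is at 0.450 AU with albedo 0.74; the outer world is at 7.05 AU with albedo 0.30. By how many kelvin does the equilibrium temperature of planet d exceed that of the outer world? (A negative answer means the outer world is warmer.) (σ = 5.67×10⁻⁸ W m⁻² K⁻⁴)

ΔT ≈ 200.4 K

T_eq = [S₀(1−A)/(4σd²)]^(1/4), so T ∝ (1−A)^(1/4) / √d.
T₁ = [1361×0.26/(4×5.67×10⁻⁸×0.450²)]^(1/4) = 296.27 K.
T₂ = [1361×0.70/(4×5.67×10⁻⁸×7.05²)]^(1/4) = 95.88 K.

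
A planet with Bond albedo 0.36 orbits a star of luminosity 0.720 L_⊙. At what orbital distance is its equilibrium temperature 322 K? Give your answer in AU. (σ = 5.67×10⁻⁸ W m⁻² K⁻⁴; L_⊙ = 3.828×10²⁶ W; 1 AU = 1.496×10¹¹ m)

L = 0.720 × 3.828×10²⁶ = 2.76×10²⁶ W.
From T_eq⁴ = L(1−A)/(16πσd²): d = √[L(1−A)/(16πσT_eq⁴)].
d = √[2.76×10²⁶ × 0.64 / (16π × 5.67×10⁻⁸ × (322)⁴)] = 7.59×10¹⁰ m = 0.507 AU.

d ≈ 0.507 AU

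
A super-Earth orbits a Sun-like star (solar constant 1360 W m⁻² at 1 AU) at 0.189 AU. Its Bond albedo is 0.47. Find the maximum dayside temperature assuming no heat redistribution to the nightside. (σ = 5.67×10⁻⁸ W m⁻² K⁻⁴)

T_ss ≈ 772 K

Flux at 0.189 AU: S = 1360/0.189² = 3.81×10⁴ W m⁻².
With no redistribution each surface element balances locally: S(1−A) = σT⁴.
T = [3.81×10⁴ × 0.53 / 5.67×10⁻⁸]^(1/4) = (3.56×10¹¹)^(1/4) = 772 K.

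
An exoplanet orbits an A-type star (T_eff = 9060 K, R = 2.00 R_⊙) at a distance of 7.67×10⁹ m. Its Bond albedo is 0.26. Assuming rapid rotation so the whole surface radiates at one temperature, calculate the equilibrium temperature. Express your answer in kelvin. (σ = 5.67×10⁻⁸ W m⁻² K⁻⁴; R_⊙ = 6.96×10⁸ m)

T_eq ≈ 2530 K

R_⋆ = 2.00 × 6.96×10⁸ = 1.39×10⁹ m.
L = 4πR_⋆²σT_⋆⁴ = 4π(1.39×10⁹)² × 5.67×10⁻⁸ × (9060)⁴ = 9.30×10²⁷ W.
S = L/(4πd²) = 1.26×10⁷ W m⁻².
Energy balance: absorbed = emitted ⇒ πR²·S(1−A) = 4πR²·σT_eq⁴, so T_eq⁴ = S(1−A)/(4σ).
T_eq = [1.26×10⁷ × 0.74 / (4 × 5.67×10⁻⁸)]^(1/4) = (4.11×10¹³)^(1/4) = 2530 K.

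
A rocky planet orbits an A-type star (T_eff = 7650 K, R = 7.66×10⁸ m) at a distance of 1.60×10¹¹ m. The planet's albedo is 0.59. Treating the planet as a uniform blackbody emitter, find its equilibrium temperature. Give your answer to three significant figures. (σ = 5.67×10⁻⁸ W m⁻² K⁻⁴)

L = 4πR_⋆²σT_⋆⁴ = 4π(7.66×10⁸)² × 5.67×10⁻⁸ × (7650)⁴ = 1.43×10²⁷ W.
S = L/(4πd²) = 4450 W m⁻².
Energy balance: absorbed = emitted ⇒ πR²·S(1−A) = 4πR²·σT_eq⁴, so T_eq⁴ = S(1−A)/(4σ).
T_eq = [4450 × 0.41 / (4 × 5.67×10⁻⁸)]^(1/4) = (8.05×10⁹)^(1/4) = 299 K.

T_eq ≈ 299 K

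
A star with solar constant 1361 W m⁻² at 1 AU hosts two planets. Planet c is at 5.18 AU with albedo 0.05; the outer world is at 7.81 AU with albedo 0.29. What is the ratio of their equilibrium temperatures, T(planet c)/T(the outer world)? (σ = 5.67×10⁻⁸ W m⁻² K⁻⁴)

T_eq = [S₀(1−A)/(4σd²)]^(1/4), so T ∝ (1−A)^(1/4) / √d.
T₁ = [1361×0.95/(4×5.67×10⁻⁸×5.18²)]^(1/4) = 120.73 K.
T₂ = [1361×0.71/(4×5.67×10⁻⁸×7.81²)]^(1/4) = 91.42 K.

T₁/T₂ ≈ 1.321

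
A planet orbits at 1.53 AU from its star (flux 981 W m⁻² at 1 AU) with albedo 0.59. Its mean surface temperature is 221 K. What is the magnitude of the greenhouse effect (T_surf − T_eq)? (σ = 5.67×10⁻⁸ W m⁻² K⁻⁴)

ΔT ≈ 55.1 K

S = 981/1.53² = 419.1 W m⁻².
T_eq = [S(1−A)/(4σ)]^(1/4) = [419.1×0.41/(4×5.67×10⁻⁸)]^(1/4) = 165.9 K.
ΔT = T_surf − T_eq = 221 − 165.9.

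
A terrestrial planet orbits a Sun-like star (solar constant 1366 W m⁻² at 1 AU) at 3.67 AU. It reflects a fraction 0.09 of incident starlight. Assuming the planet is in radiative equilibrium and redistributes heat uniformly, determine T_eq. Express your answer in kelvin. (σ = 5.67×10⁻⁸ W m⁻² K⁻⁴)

T_eq ≈ 142 K

Flux at 3.67 AU: S = 1366/3.67² = 101 W m⁻².
Energy balance: absorbed = emitted ⇒ πR²·S(1−A) = 4πR²·σT_eq⁴, so T_eq⁴ = S(1−A)/(4σ).
T_eq = [101 × 0.91 / (4 × 5.67×10⁻⁸)]^(1/4) = (4.07×10⁸)^(1/4) = 142 K.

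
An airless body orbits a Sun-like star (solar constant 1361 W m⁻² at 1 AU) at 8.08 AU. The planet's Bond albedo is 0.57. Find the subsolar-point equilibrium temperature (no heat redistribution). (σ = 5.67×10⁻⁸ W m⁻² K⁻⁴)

T_ss ≈ 112 K

Flux at 8.08 AU: S = 1361/8.08² = 20.8 W m⁻².
At the subsolar point the surface absorbs S(1−A) and emits σT⁴ per unit area — no factor of 4, since only the local patch is in balance.
T = [20.8 × 0.43 / 5.67×10⁻⁸]^(1/4) = (1.58×10⁸)^(1/4) = 112 K.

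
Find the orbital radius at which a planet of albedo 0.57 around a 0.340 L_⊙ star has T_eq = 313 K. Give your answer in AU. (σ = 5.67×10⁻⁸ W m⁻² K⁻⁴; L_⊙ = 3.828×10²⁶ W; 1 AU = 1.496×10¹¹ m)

L = 0.340 × 3.828×10²⁶ = 1.30×10²⁶ W.
From T_eq⁴ = L(1−A)/(16πσd²): d = √[L(1−A)/(16πσT_eq⁴)].
d = √[1.30×10²⁶ × 0.43 / (16π × 5.67×10⁻⁸ × (313)⁴)] = 4.52×10¹⁰ m = 0.302 AU.

d ≈ 0.302 AU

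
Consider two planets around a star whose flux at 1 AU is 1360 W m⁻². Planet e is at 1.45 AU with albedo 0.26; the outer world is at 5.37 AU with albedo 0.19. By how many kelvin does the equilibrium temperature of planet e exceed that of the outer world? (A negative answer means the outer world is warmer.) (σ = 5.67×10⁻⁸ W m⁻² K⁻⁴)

ΔT ≈ 100.4 K

T_eq = [S₀(1−A)/(4σd²)]^(1/4), so T ∝ (1−A)^(1/4) / √d.
T₁ = [1360×0.74/(4×5.67×10⁻⁸×1.45²)]^(1/4) = 214.34 K.
T₂ = [1360×0.81/(4×5.67×10⁻⁸×5.37²)]^(1/4) = 113.92 K.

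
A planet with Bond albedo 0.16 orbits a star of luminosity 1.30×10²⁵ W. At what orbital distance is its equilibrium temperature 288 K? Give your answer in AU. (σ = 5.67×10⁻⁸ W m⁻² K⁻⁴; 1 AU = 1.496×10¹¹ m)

From T_eq⁴ = L(1−A)/(16πσd²): d = √[L(1−A)/(16πσT_eq⁴)].
d = √[1.30×10²⁵ × 0.84 / (16π × 5.67×10⁻⁸ × (288)⁴)] = 2.36×10¹⁰ m = 0.158 AU.

d ≈ 0.158 AU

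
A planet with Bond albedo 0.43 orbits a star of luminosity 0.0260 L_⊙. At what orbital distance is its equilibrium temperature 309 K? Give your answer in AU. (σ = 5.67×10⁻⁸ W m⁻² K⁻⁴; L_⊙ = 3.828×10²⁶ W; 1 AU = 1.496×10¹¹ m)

d ≈ 0.0988 AU

L = 0.0260 × 3.828×10²⁶ = 9.95×10²⁴ W.
From T_eq⁴ = L(1−A)/(16πσd²): d = √[L(1−A)/(16πσT_eq⁴)].
d = √[9.95×10²⁴ × 0.57 / (16π × 5.67×10⁻⁸ × (309)⁴)] = 1.48×10¹⁰ m = 0.0988 AU.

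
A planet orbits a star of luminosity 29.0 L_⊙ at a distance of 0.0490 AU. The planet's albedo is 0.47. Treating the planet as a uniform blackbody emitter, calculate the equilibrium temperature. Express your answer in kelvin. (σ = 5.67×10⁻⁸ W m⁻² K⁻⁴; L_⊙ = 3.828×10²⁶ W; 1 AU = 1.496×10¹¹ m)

T_eq ≈ 2490 K

d = 0.0490 AU = 7.33×10⁹ m.
L = 29.0 × 3.828×10²⁶ = 1.11×10²⁸ W.
Flux: S = L/(4πd²) = 1.11×10²⁸/(4π×(7.33×10⁹)²) = 1.64×10⁷ W m⁻².
Energy balance: absorbed = emitted ⇒ πR²·S(1−A) = 4πR²·σT_eq⁴, so T_eq⁴ = S(1−A)/(4σ).
T_eq = [1.64×10⁷ × 0.53 / (4 × 5.67×10⁻⁸)]^(1/4) = (3.84×10¹³)^(1/4) = 2490 K.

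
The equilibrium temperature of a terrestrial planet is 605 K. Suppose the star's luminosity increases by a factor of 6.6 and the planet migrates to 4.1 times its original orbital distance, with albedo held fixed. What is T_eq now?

T_eq ∝ L^(1/4) · d^(−1/2).
T′ = 605 × 6.6^(1/4) / 4.1^(1/2) = 479 K.

T_eq ≈ 479 K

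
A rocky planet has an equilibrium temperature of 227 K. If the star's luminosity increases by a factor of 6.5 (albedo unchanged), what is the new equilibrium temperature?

T_eq ∝ L^(1/4) · d^(−1/2).
T′ = 227 × 6.5^(1/4) = 362 K.

T_eq ≈ 362 K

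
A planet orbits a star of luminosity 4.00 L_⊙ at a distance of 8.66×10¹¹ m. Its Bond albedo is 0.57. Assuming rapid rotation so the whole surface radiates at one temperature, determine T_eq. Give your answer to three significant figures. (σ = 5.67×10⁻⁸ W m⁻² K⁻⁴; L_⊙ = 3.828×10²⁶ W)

L = 4.00 × 3.828×10²⁶ = 1.53×10²⁷ W.
Flux: S = L/(4πd²) = 1.53×10²⁷/(4π×(8.66×10¹¹)²) = 162 W m⁻².
Energy balance: absorbed = emitted ⇒ πR²·S(1−A) = 4πR²·σT_eq⁴, so T_eq⁴ = S(1−A)/(4σ).
T_eq = [162 × 0.43 / (4 × 5.67×10⁻⁸)]^(1/4) = (3.08×10⁸)^(1/4) = 132 K.

T_eq ≈ 132 K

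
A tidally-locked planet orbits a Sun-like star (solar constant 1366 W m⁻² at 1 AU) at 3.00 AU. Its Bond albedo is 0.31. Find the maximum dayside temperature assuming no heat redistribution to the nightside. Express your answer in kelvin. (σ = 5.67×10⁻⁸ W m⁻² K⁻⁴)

T_ss ≈ 207 K

Flux at 3.00 AU: S = 1366/3.00² = 152 W m⁻².
With no redistribution each surface element balances locally: S(1−A) = σT⁴.
T = [152 × 0.69 / 5.67×10⁻⁸]^(1/4) = (1.85×10⁹)^(1/4) = 207 K.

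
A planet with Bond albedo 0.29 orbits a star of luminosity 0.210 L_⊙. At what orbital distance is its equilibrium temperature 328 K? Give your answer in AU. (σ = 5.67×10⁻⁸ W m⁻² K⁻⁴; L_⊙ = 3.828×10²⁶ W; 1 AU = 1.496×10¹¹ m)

L = 0.210 × 3.828×10²⁶ = 8.04×10²⁵ W.
From T_eq⁴ = L(1−A)/(16πσd²): d = √[L(1−A)/(16πσT_eq⁴)].
d = √[8.04×10²⁵ × 0.71 / (16π × 5.67×10⁻⁸ × (328)⁴)] = 4.16×10¹⁰ m = 0.278 AU.

d ≈ 0.278 AU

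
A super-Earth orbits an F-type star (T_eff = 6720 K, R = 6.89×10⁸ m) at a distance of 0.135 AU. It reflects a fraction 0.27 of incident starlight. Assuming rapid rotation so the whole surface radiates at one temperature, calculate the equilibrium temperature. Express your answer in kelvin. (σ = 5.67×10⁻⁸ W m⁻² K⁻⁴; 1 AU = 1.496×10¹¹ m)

T_eq ≈ 811 K

d = 0.135 AU = 2.02×10¹⁰ m.
L = 4πR_⋆²σT_⋆⁴ = 4π(6.89×10⁸)² × 5.67×10⁻⁸ × (6720)⁴ = 6.90×10²⁶ W.
S = L/(4πd²) = 1.35×10⁵ W m⁻².
Energy balance: absorbed = emitted ⇒ πR²·S(1−A) = 4πR²·σT_eq⁴, so T_eq⁴ = S(1−A)/(4σ).
T_eq = [1.35×10⁵ × 0.73 / (4 × 5.67×10⁻⁸)]^(1/4) = (4.33×10¹¹)^(1/4) = 811 K.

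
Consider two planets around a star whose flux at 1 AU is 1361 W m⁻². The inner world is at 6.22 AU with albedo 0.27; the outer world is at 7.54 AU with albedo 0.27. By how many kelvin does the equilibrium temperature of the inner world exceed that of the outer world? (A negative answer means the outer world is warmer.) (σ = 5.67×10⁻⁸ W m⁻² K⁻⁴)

T_eq = [S₀(1−A)/(4σd²)]^(1/4), so T ∝ (1−A)^(1/4) / √d.
T₁ = [1361×0.73/(4×5.67×10⁻⁸×6.22²)]^(1/4) = 103.15 K.
T₂ = [1361×0.73/(4×5.67×10⁻⁸×7.54²)]^(1/4) = 93.69 K.

ΔT ≈ 9.5 K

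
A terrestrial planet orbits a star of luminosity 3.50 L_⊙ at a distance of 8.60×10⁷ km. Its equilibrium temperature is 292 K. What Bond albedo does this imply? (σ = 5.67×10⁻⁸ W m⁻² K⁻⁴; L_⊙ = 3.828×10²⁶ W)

A ≈ 0.89

d = 8.60×10⁷ km = 8.60×10¹⁰ m.
L = 3.50 × 3.828×10²⁶ = 1.34×10²⁷ W.
Flux: S = L/(4πd²) = 1.34×10²⁷/(4π×(8.60×10¹⁰)²) = 1.44×10⁴ W m⁻².
From T_eq⁴ = S(1−A)/(4σ): 1−A = 4σT_eq⁴/S.
1−A = 4 × 5.67×10⁻⁸ × (292)⁴ / 1.44×10⁴ = 0.114.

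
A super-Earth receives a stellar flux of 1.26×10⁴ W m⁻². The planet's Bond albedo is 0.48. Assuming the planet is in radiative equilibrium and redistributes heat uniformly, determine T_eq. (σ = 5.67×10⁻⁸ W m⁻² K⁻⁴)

Energy balance: absorbed = emitted ⇒ πR²·S(1−A) = 4πR²·σT_eq⁴, so T_eq⁴ = S(1−A)/(4σ).
T_eq = [1.26×10⁴ × 0.52 / (4 × 5.67×10⁻⁸)]^(1/4) = (2.89×10¹⁰)^(1/4) = 412 K.

T_eq ≈ 412 K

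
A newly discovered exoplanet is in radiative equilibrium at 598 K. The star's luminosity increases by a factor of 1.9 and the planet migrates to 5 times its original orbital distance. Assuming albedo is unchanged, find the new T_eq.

T_eq ∝ L^(1/4) · d^(−1/2).
T′ = 598 × 1.9^(1/4) / 5^(1/2) = 314 K.

T_eq ≈ 314 K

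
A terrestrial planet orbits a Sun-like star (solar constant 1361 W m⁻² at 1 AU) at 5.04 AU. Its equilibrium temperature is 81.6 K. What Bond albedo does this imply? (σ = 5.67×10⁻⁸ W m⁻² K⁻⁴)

Flux at 5.04 AU: S = 1361/5.04² = 53.6 W m⁻².
From T_eq⁴ = S(1−A)/(4σ): 1−A = 4σT_eq⁴/S.
1−A = 4 × 5.67×10⁻⁸ × (81.6)⁴ / 53.6 = 0.188.

A ≈ 0.81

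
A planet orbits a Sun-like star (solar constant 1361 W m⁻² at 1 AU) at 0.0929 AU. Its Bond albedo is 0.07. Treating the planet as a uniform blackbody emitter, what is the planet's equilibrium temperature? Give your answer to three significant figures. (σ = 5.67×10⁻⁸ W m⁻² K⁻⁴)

Flux at 0.0929 AU: S = 1361/0.0929² = 1.58×10⁵ W m⁻².
Energy balance: absorbed = emitted ⇒ πR²·S(1−A) = 4πR²·σT_eq⁴, so T_eq⁴ = S(1−A)/(4σ).
T_eq = [1.58×10⁵ × 0.93 / (4 × 5.67×10⁻⁸)]^(1/4) = (6.47×10¹¹)^(1/4) = 897 K.

T_eq ≈ 897 K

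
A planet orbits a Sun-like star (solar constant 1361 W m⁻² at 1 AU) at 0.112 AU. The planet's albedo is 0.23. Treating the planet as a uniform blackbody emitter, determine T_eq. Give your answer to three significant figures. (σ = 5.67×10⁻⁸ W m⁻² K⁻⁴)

Flux at 0.112 AU: S = 1361/0.112² = 1.08×10⁵ W m⁻².
Energy balance: absorbed = emitted ⇒ πR²·S(1−A) = 4πR²·σT_eq⁴, so T_eq⁴ = S(1−A)/(4σ).
T_eq = [1.08×10⁵ × 0.77 / (4 × 5.67×10⁻⁸)]^(1/4) = (3.68×10¹¹)^(1/4) = 779 K.

T_eq ≈ 779 K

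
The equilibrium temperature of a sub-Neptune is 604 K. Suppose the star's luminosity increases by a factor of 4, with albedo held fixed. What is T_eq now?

T_eq ∝ L^(1/4) · d^(−1/2).
T′ = 604 × 4^(1/4) = 854 K.

T_eq ≈ 854 K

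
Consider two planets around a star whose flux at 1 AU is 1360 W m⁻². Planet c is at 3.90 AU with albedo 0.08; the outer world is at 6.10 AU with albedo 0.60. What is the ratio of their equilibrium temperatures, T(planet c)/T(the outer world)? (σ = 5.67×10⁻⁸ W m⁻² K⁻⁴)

T₁/T₂ ≈ 1.540

T_eq = [S₀(1−A)/(4σd²)]^(1/4), so T ∝ (1−A)^(1/4) / √d.
T₁ = [1360×0.92/(4×5.67×10⁻⁸×3.90²)]^(1/4) = 138.00 K.
T₂ = [1360×0.40/(4×5.67×10⁻⁸×6.10²)]^(1/4) = 89.60 K.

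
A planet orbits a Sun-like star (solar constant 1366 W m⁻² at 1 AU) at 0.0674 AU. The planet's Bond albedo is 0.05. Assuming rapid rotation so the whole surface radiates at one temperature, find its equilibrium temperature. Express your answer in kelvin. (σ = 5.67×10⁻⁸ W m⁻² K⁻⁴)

T_eq ≈ 1060 K

Flux at 0.0674 AU: S = 1366/0.0674² = 3.01×10⁵ W m⁻².
Energy balance: absorbed = emitted ⇒ πR²·S(1−A) = 4πR²·σT_eq⁴, so T_eq⁴ = S(1−A)/(4σ).
T_eq = [3.01×10⁵ × 0.95 / (4 × 5.67×10⁻⁸)]^(1/4) = (1.26×10¹²)^(1/4) = 1060 K.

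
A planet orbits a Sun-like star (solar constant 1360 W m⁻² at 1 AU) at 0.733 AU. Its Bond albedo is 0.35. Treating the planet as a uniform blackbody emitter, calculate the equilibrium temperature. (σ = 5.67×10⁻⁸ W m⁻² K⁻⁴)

Flux at 0.733 AU: S = 1360/0.733² = 2530 W m⁻².
Energy balance: absorbed = emitted ⇒ πR²·S(1−A) = 4πR²·σT_eq⁴, so T_eq⁴ = S(1−A)/(4σ).
T_eq = [2530 × 0.65 / (4 × 5.67×10⁻⁸)]^(1/4) = (7.25×10⁹)^(1/4) = 292 K.

T_eq ≈ 292 K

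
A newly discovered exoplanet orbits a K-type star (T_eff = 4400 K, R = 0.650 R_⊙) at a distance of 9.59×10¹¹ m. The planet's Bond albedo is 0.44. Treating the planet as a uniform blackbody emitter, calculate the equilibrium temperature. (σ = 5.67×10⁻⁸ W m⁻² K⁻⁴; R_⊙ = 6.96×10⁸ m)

R_⋆ = 0.650 × 6.96×10⁸ = 4.52×10⁸ m.
L = 4πR_⋆²σT_⋆⁴ = 4π(4.52×10⁸)² × 5.67×10⁻⁸ × (4400)⁴ = 5.47×10²⁵ W.
S = L/(4πd²) = 4.73 W m⁻².
Energy balance: absorbed = emitted ⇒ πR²·S(1−A) = 4πR²·σT_eq⁴, so T_eq⁴ = S(1−A)/(4σ).
T_eq = [4.73 × 0.56 / (4 × 5.67×10⁻⁸)]^(1/4) = (1.17×10⁷)^(1/4) = 58.5 K.

T_eq ≈ 58.5 K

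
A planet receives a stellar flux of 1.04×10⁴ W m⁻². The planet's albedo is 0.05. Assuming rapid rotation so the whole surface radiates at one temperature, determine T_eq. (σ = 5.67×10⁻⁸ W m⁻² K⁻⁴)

T_eq ≈ 457 K

Energy balance: absorbed = emitted ⇒ πR²·S(1−A) = 4πR²·σT_eq⁴, so T_eq⁴ = S(1−A)/(4σ).
T_eq = [1.04×10⁴ × 0.95 / (4 × 5.67×10⁻⁸)]^(1/4) = (4.36×10¹⁰)^(1/4) = 457 K.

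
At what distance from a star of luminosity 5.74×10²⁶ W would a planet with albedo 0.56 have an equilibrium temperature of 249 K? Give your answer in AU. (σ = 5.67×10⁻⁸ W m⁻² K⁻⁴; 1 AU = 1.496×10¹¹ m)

d ≈ 1.01 AU

From T_eq⁴ = L(1−A)/(16πσd²): d = √[L(1−A)/(16πσT_eq⁴)].
d = √[5.74×10²⁶ × 0.44 / (16π × 5.67×10⁻⁸ × (249)⁴)] = 1.52×10¹¹ m = 1.01 AU.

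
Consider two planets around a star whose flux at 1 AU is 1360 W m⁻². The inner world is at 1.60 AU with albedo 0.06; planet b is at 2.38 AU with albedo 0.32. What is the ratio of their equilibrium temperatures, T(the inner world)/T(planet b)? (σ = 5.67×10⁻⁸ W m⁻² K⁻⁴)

T_eq = [S₀(1−A)/(4σd²)]^(1/4), so T ∝ (1−A)^(1/4) / √d.
T₁ = [1360×0.94/(4×5.67×10⁻⁸×1.60²)]^(1/4) = 216.62 K.
T₂ = [1360×0.68/(4×5.67×10⁻⁸×2.38²)]^(1/4) = 163.80 K.

T₁/T₂ ≈ 1.322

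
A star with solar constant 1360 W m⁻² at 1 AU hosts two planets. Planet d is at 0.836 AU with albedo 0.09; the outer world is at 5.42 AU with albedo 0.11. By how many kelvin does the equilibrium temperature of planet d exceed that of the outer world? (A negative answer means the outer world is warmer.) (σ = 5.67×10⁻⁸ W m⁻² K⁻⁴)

T_eq = [S₀(1−A)/(4σd²)]^(1/4), so T ∝ (1−A)^(1/4) / √d.
T₁ = [1360×0.91/(4×5.67×10⁻⁸×0.836²)]^(1/4) = 297.26 K.
T₂ = [1360×0.89/(4×5.67×10⁻⁸×5.42²)]^(1/4) = 116.10 K.

ΔT ≈ 181.2 K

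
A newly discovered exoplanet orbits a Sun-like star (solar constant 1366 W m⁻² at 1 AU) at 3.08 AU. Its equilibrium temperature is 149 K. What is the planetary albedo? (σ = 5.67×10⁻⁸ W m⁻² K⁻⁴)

Flux at 3.08 AU: S = 1366/3.08² = 144 W m⁻².
From T_eq⁴ = S(1−A)/(4σ): 1−A = 4σT_eq⁴/S.
1−A = 4 × 5.67×10⁻⁸ × (149)⁴ / 144 = 0.776.

A ≈ 0.22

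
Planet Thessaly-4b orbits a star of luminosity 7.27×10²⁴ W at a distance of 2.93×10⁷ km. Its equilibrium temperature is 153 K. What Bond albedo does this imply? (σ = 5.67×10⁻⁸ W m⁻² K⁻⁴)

A ≈ 0.82

d = 2.93×10⁷ km = 2.93×10¹⁰ m.
Flux: S = L/(4πd²) = 7.27×10²⁴/(4π×(2.93×10¹⁰)²) = 674 W m⁻².
From T_eq⁴ = S(1−A)/(4σ): 1−A = 4σT_eq⁴/S.
1−A = 4 × 5.67×10⁻⁸ × (153)⁴ / 674 = 0.184.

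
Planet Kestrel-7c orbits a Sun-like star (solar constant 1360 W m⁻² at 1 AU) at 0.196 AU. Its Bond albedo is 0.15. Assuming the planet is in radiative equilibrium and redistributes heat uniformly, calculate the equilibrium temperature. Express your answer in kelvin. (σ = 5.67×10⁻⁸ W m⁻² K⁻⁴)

T_eq ≈ 604 K

Flux at 0.196 AU: S = 1360/0.196² = 3.54×10⁴ W m⁻².
Energy balance: absorbed = emitted ⇒ πR²·S(1−A) = 4πR²·σT_eq⁴, so T_eq⁴ = S(1−A)/(4σ).
T_eq = [3.54×10⁴ × 0.85 / (4 × 5.67×10⁻⁸)]^(1/4) = (1.33×10¹¹)^(1/4) = 604 K.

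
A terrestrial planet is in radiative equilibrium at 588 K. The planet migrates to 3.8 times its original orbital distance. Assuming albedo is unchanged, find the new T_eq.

T_eq ∝ L^(1/4) · d^(−1/2).
T′ = 588 / 3.8^(1/2) = 302 K.

T_eq ≈ 302 K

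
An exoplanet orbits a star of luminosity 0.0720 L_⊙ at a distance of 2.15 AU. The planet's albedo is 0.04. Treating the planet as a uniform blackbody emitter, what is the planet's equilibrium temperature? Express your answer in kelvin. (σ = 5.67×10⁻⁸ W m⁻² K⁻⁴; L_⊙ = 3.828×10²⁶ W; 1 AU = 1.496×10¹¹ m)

T_eq ≈ 97.3 K

d = 2.15 AU = 3.22×10¹¹ m.
L = 0.0720 × 3.828×10²⁶ = 2.76×10²⁵ W.
Flux: S = L/(4πd²) = 2.76×10²⁵/(4π×(3.22×10¹¹)²) = 21.2 W m⁻².
Energy balance: absorbed = emitted ⇒ πR²·S(1−A) = 4πR²·σT_eq⁴, so T_eq⁴ = S(1−A)/(4σ).
T_eq = [21.2 × 0.96 / (4 × 5.67×10⁻⁸)]^(1/4) = (8.97×10⁷)^(1/4) = 97.3 K.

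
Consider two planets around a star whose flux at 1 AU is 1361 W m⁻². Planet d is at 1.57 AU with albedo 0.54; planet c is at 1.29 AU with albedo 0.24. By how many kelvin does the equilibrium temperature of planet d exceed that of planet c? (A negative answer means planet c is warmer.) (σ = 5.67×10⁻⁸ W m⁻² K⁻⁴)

T_eq = [S₀(1−A)/(4σd²)]^(1/4), so T ∝ (1−A)^(1/4) / √d.
T₁ = [1361×0.46/(4×5.67×10⁻⁸×1.57²)]^(1/4) = 182.93 K.
T₂ = [1361×0.76/(4×5.67×10⁻⁸×1.29²)]^(1/4) = 228.80 K.

ΔT ≈ -45.9 K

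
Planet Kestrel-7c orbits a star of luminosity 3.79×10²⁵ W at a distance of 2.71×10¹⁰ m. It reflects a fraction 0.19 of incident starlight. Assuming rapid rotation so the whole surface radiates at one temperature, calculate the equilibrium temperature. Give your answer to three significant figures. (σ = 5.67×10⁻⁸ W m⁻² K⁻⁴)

Flux: S = L/(4πd²) = 3.79×10²⁵/(4π×(2.71×10¹⁰)²) = 4110 W m⁻².
Energy balance: absorbed = emitted ⇒ πR²·S(1−A) = 4πR²·σT_eq⁴, so T_eq⁴ = S(1−A)/(4σ).
T_eq = [4110 × 0.81 / (4 × 5.67×10⁻⁸)]^(1/4) = (1.47×10¹⁰)^(1/4) = 348 K.

T_eq ≈ 348 K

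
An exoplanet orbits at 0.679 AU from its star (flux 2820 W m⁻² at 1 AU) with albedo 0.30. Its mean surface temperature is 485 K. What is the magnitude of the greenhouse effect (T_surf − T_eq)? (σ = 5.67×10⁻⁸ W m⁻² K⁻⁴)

ΔT ≈ 114.3 K

S = 2820/0.679² = 6117 W m⁻².
T_eq = [S(1−A)/(4σ)]^(1/4) = [6117×0.70/(4×5.67×10⁻⁸)]^(1/4) = 370.7 K.
ΔT = T_surf − T_eq = 485 − 370.7.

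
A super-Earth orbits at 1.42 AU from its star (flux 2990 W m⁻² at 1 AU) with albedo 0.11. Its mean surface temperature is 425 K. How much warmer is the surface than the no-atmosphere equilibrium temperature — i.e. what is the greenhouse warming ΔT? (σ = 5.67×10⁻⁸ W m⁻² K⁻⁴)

S = 2990/1.42² = 1483 W m⁻².
T_eq = [S(1−A)/(4σ)]^(1/4) = [1483×0.89/(4×5.67×10⁻⁸)]^(1/4) = 276.2 K.
ΔT = T_surf − T_eq = 425 − 276.2.

ΔT ≈ 148.8 K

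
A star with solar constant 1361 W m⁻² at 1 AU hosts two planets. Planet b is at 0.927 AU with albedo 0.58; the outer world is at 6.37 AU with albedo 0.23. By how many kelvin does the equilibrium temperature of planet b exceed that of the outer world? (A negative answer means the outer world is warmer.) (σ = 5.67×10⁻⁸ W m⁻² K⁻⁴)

T_eq = [S₀(1−A)/(4σd²)]^(1/4), so T ∝ (1−A)^(1/4) / √d.
T₁ = [1361×0.42/(4×5.67×10⁻⁸×0.927²)]^(1/4) = 232.72 K.
T₂ = [1361×0.77/(4×5.67×10⁻⁸×6.37²)]^(1/4) = 103.30 K.

ΔT ≈ 129.4 K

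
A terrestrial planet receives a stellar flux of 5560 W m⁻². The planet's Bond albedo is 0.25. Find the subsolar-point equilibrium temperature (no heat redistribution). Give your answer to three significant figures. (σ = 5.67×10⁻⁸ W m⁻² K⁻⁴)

At the subsolar point the surface absorbs S(1−A) and emits σT⁴ per unit area — no factor of 4, since only the local patch is in balance.
T = [5560 × 0.75 / 5.67×10⁻⁸]^(1/4) = (7.35×10¹⁰)^(1/4) = 521 K.

T_ss ≈ 521 K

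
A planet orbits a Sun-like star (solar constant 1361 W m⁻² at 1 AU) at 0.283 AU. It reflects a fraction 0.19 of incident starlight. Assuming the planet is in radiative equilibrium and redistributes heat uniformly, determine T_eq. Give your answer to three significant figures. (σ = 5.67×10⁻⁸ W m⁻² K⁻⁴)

Flux at 0.283 AU: S = 1361/0.283² = 1.70×10⁴ W m⁻².
Energy balance: absorbed = emitted ⇒ πR²·S(1−A) = 4πR²·σT_eq⁴, so T_eq⁴ = S(1−A)/(4σ).
T_eq = [1.70×10⁴ × 0.81 / (4 × 5.67×10⁻⁸)]^(1/4) = (6.07×10¹⁰)^(1/4) = 496 K.

T_eq ≈ 496 K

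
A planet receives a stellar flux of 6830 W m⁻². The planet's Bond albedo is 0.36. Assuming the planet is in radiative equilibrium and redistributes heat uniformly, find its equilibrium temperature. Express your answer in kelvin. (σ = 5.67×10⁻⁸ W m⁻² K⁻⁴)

T_eq ≈ 373 K

Energy balance: absorbed = emitted ⇒ πR²·S(1−A) = 4πR²·σT_eq⁴, so T_eq⁴ = S(1−A)/(4σ).
T_eq = [6830 × 0.64 / (4 × 5.67×10⁻⁸)]^(1/4) = (1.93×10¹⁰)^(1/4) = 373 K.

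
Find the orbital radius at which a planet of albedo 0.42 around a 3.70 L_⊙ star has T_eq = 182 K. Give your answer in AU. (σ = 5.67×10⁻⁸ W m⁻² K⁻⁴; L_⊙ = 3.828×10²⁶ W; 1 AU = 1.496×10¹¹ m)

d ≈ 3.43 AU

L = 3.70 × 3.828×10²⁶ = 1.42×10²⁷ W.
From T_eq⁴ = L(1−A)/(16πσd²): d = √[L(1−A)/(16πσT_eq⁴)].
d = √[1.42×10²⁷ × 0.58 / (16π × 5.67×10⁻⁸ × (182)⁴)] = 5.13×10¹¹ m = 3.43 AU.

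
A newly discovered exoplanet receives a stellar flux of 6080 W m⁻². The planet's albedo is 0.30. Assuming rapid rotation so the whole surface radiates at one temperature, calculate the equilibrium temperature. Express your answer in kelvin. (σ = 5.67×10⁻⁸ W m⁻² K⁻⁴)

Energy balance: absorbed = emitted ⇒ πR²·S(1−A) = 4πR²·σT_eq⁴, so T_eq⁴ = S(1−A)/(4σ).
T_eq = [6080 × 0.70 / (4 × 5.67×10⁻⁸)]^(1/4) = (1.88×10¹⁰)^(1/4) = 370 K.

T_eq ≈ 370 K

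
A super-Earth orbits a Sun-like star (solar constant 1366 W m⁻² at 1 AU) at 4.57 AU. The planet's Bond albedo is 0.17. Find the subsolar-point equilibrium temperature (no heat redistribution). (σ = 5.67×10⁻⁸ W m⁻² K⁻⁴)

T_ss ≈ 176 K

Flux at 4.57 AU: S = 1366/4.57² = 65.4 W m⁻².
At the subsolar point the surface absorbs S(1−A) and emits σT⁴ per unit area — no factor of 4, since only the local patch is in balance.
T = [65.4 × 0.83 / 5.67×10⁻⁸]^(1/4) = (9.57×10⁸)^(1/4) = 176 K.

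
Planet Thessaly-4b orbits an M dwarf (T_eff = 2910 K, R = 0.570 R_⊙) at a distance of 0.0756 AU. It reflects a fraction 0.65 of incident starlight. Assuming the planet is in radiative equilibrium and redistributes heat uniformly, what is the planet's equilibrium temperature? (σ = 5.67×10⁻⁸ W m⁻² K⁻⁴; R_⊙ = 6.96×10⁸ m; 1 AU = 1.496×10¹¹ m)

R_⋆ = 0.570 × 6.96×10⁸ = 3.97×10⁸ m.
d = 0.0756 AU = 1.13×10¹⁰ m.
L = 4πR_⋆²σT_⋆⁴ = 4π(3.97×10⁸)² × 5.67×10⁻⁸ × (2910)⁴ = 8.04×10²⁴ W.
S = L/(4πd²) = 5000 W m⁻².
Energy balance: absorbed = emitted ⇒ πR²·S(1−A) = 4πR²·σT_eq⁴, so T_eq⁴ = S(1−A)/(4σ).
T_eq = [5000 × 0.35 / (4 × 5.67×10⁻⁸)]^(1/4) = (7.72×10⁹)^(1/4) = 296 K.

T_eq ≈ 296 K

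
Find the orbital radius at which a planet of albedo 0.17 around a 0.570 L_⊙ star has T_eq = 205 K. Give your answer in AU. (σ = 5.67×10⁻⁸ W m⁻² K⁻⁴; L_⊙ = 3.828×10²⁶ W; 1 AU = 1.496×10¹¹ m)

L = 0.570 × 3.828×10²⁶ = 2.18×10²⁶ W.
From T_eq⁴ = L(1−A)/(16πσd²): d = √[L(1−A)/(16πσT_eq⁴)].
d = √[2.18×10²⁶ × 0.83 / (16π × 5.67×10⁻⁸ × (205)⁴)] = 1.90×10¹¹ m = 1.27 AU.

d ≈ 1.27 AU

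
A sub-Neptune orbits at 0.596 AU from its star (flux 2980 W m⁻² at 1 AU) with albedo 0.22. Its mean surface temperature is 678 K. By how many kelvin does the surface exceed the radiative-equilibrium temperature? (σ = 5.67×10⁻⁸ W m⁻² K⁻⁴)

ΔT ≈ 265.9 K

S = 2980/0.596² = 8389 W m⁻².
T_eq = [S(1−A)/(4σ)]^(1/4) = [8389×0.78/(4×5.67×10⁻⁸)]^(1/4) = 412.1 K.
ΔT = T_surf − T_eq = 678 − 412.1.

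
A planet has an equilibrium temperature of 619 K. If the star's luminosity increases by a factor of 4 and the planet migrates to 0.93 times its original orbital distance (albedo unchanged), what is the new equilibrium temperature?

T_eq ∝ L^(1/4) · d^(−1/2).
T′ = 619 × 4^(1/4) / 0.93^(1/2) = 908 K.

T_eq ≈ 908 K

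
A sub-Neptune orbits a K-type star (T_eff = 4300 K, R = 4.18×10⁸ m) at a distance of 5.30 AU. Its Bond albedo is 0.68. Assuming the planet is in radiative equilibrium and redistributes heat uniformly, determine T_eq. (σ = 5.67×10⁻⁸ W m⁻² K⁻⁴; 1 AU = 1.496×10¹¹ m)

T_eq ≈ 52.5 K

d = 5.30 AU = 7.93×10¹¹ m.
L = 4πR_⋆²σT_⋆⁴ = 4π(4.18×10⁸)² × 5.67×10⁻⁸ × (4300)⁴ = 4.26×10²⁵ W.
S = L/(4πd²) = 5.39 W m⁻².
Energy balance: absorbed = emitted ⇒ πR²·S(1−A) = 4πR²·σT_eq⁴, so T_eq⁴ = S(1−A)/(4σ).
T_eq = [5.39 × 0.32 / (4 × 5.67×10⁻⁸)]^(1/4) = (7.60×10⁶)^(1/4) = 52.5 K.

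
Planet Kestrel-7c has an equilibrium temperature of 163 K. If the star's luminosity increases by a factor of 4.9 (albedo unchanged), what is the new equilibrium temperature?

T_eq ≈ 243 K

T_eq ∝ L^(1/4) · d^(−1/2).
T′ = 163 × 4.9^(1/4) = 243 K.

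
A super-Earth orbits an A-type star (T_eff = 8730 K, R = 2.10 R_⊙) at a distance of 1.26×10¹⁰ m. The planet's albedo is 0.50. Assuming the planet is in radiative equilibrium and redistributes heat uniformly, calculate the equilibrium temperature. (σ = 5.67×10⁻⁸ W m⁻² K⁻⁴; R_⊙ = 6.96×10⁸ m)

T_eq ≈ 1770 K

R_⋆ = 2.10 × 6.96×10⁸ = 1.46×10⁹ m.
L = 4πR_⋆²σT_⋆⁴ = 4π(1.46×10⁹)² × 5.67×10⁻⁸ × (8730)⁴ = 8.84×10²⁷ W.
S = L/(4πd²) = 4.43×10⁶ W m⁻².
Energy balance: absorbed = emitted ⇒ πR²·S(1−A) = 4πR²·σT_eq⁴, so T_eq⁴ = S(1−A)/(4σ).
T_eq = [4.43×10⁶ × 0.50 / (4 × 5.67×10⁻⁸)]^(1/4) = (9.77×10¹²)^(1/4) = 1770 K.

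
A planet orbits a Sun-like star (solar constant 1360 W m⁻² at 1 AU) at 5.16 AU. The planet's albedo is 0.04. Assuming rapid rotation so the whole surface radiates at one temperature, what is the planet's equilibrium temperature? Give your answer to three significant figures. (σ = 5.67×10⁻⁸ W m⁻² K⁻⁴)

Flux at 5.16 AU: S = 1360/5.16² = 51.1 W m⁻².
Energy balance: absorbed = emitted ⇒ πR²·S(1−A) = 4πR²·σT_eq⁴, so T_eq⁴ = S(1−A)/(4σ).
T_eq = [51.1 × 0.96 / (4 × 5.67×10⁻⁸)]^(1/4) = (2.16×10⁸)^(1/4) = 121 K.

T_eq ≈ 121 K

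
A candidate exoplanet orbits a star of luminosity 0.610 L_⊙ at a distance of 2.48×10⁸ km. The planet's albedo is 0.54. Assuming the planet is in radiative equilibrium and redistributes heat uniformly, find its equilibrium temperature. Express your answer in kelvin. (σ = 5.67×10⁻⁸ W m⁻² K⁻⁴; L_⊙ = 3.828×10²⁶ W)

T_eq ≈ 157 K

d = 2.48×10⁸ km = 2.48×10¹¹ m.
L = 0.610 × 3.828×10²⁶ = 2.34×10²⁶ W.
Flux: S = L/(4πd²) = 2.34×10²⁶/(4π×(2.48×10¹¹)²) = 302 W m⁻².
Energy balance: absorbed = emitted ⇒ πR²·S(1−A) = 4πR²·σT_eq⁴, so T_eq⁴ = S(1−A)/(4σ).
T_eq = [302 × 0.46 / (4 × 5.67×10⁻⁸)]^(1/4) = (6.13×10⁸)^(1/4) = 157 K.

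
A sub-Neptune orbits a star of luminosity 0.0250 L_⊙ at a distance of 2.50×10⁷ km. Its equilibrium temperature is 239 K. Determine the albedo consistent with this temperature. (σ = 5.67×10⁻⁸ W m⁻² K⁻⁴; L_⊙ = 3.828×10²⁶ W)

d = 2.50×10⁷ km = 2.50×10¹⁰ m.
L = 0.0250 × 3.828×10²⁶ = 9.57×10²⁴ W.
Flux: S = L/(4πd²) = 9.57×10²⁴/(4π×(2.50×10¹⁰)²) = 1220 W m⁻².
From T_eq⁴ = S(1−A)/(4σ): 1−A = 4σT_eq⁴/S.
1−A = 4 × 5.67×10⁻⁸ × (239)⁴ / 1220 = 0.607.

A ≈ 0.39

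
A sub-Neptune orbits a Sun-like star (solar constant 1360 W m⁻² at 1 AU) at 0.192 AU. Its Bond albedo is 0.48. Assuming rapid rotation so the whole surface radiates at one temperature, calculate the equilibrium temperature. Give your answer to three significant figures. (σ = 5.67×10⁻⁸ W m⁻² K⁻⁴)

T_eq ≈ 539 K

Flux at 0.192 AU: S = 1360/0.192² = 3.69×10⁴ W m⁻².
Energy balance: absorbed = emitted ⇒ πR²·S(1−A) = 4πR²·σT_eq⁴, so T_eq⁴ = S(1−A)/(4σ).
T_eq = [3.69×10⁴ × 0.52 / (4 × 5.67×10⁻⁸)]^(1/4) = (8.46×10¹⁰)^(1/4) = 539 K.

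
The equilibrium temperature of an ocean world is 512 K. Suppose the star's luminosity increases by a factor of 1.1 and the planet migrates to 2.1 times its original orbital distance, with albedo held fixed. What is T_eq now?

T_eq ≈ 362 K

T_eq ∝ L^(1/4) · d^(−1/2).
T′ = 512 × 1.1^(1/4) / 2.1^(1/2) = 362 K.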